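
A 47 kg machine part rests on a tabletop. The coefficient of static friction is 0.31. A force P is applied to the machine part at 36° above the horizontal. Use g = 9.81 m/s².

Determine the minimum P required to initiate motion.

P ≈ 144 N

N = m g − P sin α (the pull lifts the machine part).
At impending slip, P cos α = μ_s N = μ_s (m g − P sin α).
Solving: P (cos α + μ_s sin α) = μ_s m g → P = 0.31×461/(cos 36° + 0.31 sin 36°) = 143/0.9912 = 144 N.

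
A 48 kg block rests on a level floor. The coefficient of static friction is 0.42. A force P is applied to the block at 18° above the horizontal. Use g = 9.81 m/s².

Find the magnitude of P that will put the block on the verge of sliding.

P ≈ 183 N

N = m g − P sin α (the pull lifts the block).
At impending slip, P cos α = μ_s N = μ_s (m g − P sin α).
Solving: P (cos α + μ_s sin α) = μ_s m g → P = 0.42×471/(cos 18° + 0.42 sin 18°) = 198/1.081 = 183 N.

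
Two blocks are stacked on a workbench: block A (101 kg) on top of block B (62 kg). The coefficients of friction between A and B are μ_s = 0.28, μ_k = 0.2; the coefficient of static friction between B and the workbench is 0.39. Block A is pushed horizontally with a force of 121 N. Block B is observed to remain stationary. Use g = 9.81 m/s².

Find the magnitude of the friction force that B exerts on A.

The normal force B exerts on A is simply A's weight, N₁ = 990.8 N.
So the A–B interface can sustain at most μ_s N₁ = 277.4 N of static friction.
Since P = 121 N ≤ 277.4 N, A does not slip on B; friction on A equals P = 121 N.
By Newton's third law B feels 121 N forward from A. With B stationary, the floor's static friction on B balances it: f₂ = 121 N (well within μ_s(m_A+m_B)g = 623.6 N).

f ≈ 121 N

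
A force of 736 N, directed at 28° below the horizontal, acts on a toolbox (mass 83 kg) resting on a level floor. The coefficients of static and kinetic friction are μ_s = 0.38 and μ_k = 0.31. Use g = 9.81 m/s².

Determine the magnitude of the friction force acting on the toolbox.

The vertical component of P adds to the normal force: N = m g + P sin α = 814.2 + 345.5 = 1160 N.
The horizontal driving force is P cos α = 649.8 N, so equilibrium needs friction f = 649.8 N.
μ_s N = 0.38 × 1160 = 440.7 N.
649.8 > 440.7 N → the toolbox slides; f = μ_k N = 0.31×1160 = 360 N.

f ≈ 360 N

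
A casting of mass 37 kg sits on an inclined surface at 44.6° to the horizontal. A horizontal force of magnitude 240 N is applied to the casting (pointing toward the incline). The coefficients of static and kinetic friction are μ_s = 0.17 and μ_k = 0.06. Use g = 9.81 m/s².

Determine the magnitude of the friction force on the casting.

The horizontal push has a component P sin θ into the surface, so N = m g cos θ + P sin θ = 258.4 + 168.5 = 427 N.
Along the incline, the net driving force (taking up-slope positive) is P cos θ − m g sin θ = 170.9 − 254.9 = -83.97 N, so equilibrium requires friction f = 83.97 N (up-slope).
The limit of static friction is μ_s N = 72.58 N.
The required 83.97 N exceeds the static limit, so the casting slides down-slope and f = μ_k N = 0.06×427 = 25.6 N.

f ≈ 25.6 N (up the incline)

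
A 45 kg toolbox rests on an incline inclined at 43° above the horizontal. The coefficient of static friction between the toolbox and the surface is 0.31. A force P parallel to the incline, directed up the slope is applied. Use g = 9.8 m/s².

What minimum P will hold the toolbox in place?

P_min ≈ 201 N

The toolbox tends to slide down (tan θ > μ_s), so at the point of impending slip friction acts up-slope at its limit: f = μ_s N.
P is parallel to the surface, so N = m g cos θ = 323 N.
Along the incline: P + μ_s N = m g sin θ, so P = 301 − 0.31×323 = 201 N.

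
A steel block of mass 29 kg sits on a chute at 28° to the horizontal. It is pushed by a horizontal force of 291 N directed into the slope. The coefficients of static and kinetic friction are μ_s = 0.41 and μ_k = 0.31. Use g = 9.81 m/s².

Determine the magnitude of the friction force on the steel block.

f ≈ 123 N (down the incline)

The horizontal push has a component P sin θ into the surface, so N = m g cos θ + P sin θ = 251.2 + 136.6 = 387.8 N.
Along the incline, the net driving force (taking up-slope positive) is P cos θ − m g sin θ = 256.9 − 133.6 = 123.4 N, so equilibrium requires friction f = -123.4 N (down-slope).
The limit of static friction is μ_s N = 159 N.
Since 123.4 N is within the 159 N limit, the steel block stays put and friction is exactly 123 N.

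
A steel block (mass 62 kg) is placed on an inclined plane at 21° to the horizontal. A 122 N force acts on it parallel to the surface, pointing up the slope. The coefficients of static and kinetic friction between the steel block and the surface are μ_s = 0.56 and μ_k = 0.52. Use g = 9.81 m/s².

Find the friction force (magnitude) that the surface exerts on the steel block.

Normal force: N = m g cos θ = 62 × 9.81 × cos 21° = 567.8 N.
The friction needed for equilibrium is m g sin θ − P = 218 − 122 = 95.97 N, measured positive up-slope.
Static friction can supply at most μ_s N = 318 N.
Since |95.97| ≤ 318 N, the steel block remains in static equilibrium and friction takes exactly the required value.

f ≈ 96 N (up the incline)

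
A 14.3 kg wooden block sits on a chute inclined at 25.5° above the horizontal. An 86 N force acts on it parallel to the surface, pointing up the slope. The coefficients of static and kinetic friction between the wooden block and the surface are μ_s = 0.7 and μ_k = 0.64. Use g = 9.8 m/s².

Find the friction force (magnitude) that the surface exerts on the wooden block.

f ≈ 25.7 N (down the incline)

Perpendicular to the surface, N = m g cos θ = 14.3·9.8·cos 25.5° = 126.5 N.
For equilibrium along the incline the friction force must supply f = m g sin θ − P = 60.33 − 86 = -25.67 N (positive meaning up-slope).
Static friction can supply at most μ_s N = 88.54 N.
Since |-25.67| ≤ 88.54 N, no slip — friction simply equals what equilibrium demands.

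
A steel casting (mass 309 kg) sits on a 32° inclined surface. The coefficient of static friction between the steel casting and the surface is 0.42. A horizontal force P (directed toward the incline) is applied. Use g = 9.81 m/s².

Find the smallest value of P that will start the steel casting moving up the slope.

At impending motion up the slope, friction acts down-slope at its limit: f = μ_s N.
Perpendicular to the incline: N = m g cos θ + P sin θ.
Along the incline: P cos θ = m g sin θ + μ_s N = m g sin θ + μ_s (m g cos θ + P sin θ).
Solving, P (cos θ − μ_s sin θ) = m g (sin θ + μ_s cos θ), so P = 309×9.81×(sin 32° + 0.42 cos 32°)/(cos 32° − 0.42 sin 32°) = 3030×0.8861/0.6255 = 4290 N.

P ≈ 4290 N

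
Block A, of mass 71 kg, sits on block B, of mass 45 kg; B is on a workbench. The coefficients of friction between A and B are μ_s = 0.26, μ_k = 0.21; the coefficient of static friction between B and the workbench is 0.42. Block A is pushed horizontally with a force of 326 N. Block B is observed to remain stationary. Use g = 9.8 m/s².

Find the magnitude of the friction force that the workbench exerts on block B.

Between the blocks, N₁ = m_A g = 695.8 N.
Maximum static friction on A from B: μ_s N₁ = 0.26×695.8 = 180.9 N.
Since P = 326 N > 180.9 N, A slides on B; the A–B friction is kinetic: f₁ = μ_k N₁ = 0.21×695.8 = 146 N.
By Newton's third law B feels 146 N forward from A. With B stationary, the floor's static friction on B balances it: f₂ = 146 N (well within μ_s(m_A+m_B)g = 477.5 N).

f ≈ 146 N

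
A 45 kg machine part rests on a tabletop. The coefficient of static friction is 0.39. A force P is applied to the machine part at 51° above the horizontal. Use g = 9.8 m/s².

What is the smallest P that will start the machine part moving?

N = m g − P sin α (the pull lifts the machine part).
At impending slip, P cos α = μ_s N = μ_s (m g − P sin α).
Solving: P (cos α + μ_s sin α) = μ_s m g → P = 0.39×441/(cos 51° + 0.39 sin 51°) = 172/0.9324 = 184 N.

P ≈ 184 N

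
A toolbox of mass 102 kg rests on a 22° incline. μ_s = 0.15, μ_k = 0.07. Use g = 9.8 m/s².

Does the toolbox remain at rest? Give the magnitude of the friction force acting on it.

N = m g cos θ = 927 N.
Down-slope weight component: m g sin θ = 374 N.
μ_s N = 139 N.
374 > 139 N, so it slides; kinetic friction f = μ_k N = 0.07×927 = 64.9 N.

f ≈ 64.9 N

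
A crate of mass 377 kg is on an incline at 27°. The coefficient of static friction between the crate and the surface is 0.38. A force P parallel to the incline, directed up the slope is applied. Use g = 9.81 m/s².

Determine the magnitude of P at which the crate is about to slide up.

At impending motion up the slope, friction acts down-slope at its limit: f = μ_s N.
P is parallel to the surface, so N = m g cos θ = 3300 N.
Along the incline: P = m g sin θ + μ_s N = 1680 + 0.38×3300 = 2930 N.

P ≈ 2930 N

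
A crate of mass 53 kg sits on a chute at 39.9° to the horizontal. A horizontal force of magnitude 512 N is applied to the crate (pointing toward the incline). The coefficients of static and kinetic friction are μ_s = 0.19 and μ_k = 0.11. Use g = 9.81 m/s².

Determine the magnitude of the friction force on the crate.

f ≈ 59.3 N (down the incline)

The horizontal push has a component P sin θ into the surface, so N = m g cos θ + P sin θ = 398.9 + 328.4 = 727.3 N.
Along the incline, the net driving force (taking up-slope positive) is P cos θ − m g sin θ = 392.8 − 333.5 = 59.28 N, so equilibrium requires friction f = -59.28 N (down-slope).
The limit of static friction is μ_s N = 138.2 N.
|f_req| = 59.28 ≤ 138.2 N → the crate is in equilibrium; friction equals the required value.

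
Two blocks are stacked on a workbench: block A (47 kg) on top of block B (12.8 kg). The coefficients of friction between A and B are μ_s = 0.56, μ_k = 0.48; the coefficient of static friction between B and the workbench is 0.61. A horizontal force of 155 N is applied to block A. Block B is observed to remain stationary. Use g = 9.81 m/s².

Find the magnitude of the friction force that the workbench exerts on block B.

Normal force at the A–B interface: N₁ = m_A g = 461.1 N.
So the A–B interface can sustain at most μ_s N₁ = 258.2 N of static friction.
P = 155 N is within that limit, so A and B move together (both at rest); the A–B friction is simply f₁ = P = 155 N.
By Newton's third law B feels 155 N forward from A. With B stationary, the floor's static friction on B balances it: f₂ = 155 N (well within μ_s(m_A+m_B)g = 357.8 N).

f ≈ 155 N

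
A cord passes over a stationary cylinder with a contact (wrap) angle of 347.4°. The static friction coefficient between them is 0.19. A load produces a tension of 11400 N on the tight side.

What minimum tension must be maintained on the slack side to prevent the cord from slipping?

Capstan equation at impending slip: T_tight/T_slack = e^{μβ}.
β = 347.4° = 6.063 rad; e^{μβ} = e^{0.19×6.063} = 3.165.
T_slack = T_tight / e^{μβ} = 11400 / 3.165 = 3600 N.

T_min ≈ 3600 N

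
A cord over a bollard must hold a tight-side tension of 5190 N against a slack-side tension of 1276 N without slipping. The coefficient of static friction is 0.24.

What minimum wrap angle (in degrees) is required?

T₂/T₁ = e^{μβ} → β = ln(T₂/T₁)/μ.
β = ln(5190/1276)/0.24 = 1.403/0.24 = 5.846 rad.
In degrees: β = 5.846 × 180/π = 335°.

β_min ≈ 335°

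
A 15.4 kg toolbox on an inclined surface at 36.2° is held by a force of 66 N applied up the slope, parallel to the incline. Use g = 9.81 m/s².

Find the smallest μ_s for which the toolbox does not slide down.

μ_s,min ≈ 0.191

N = m g cos θ = 121.9 N.
Friction must make up the shortfall along the incline: f = m g sin θ − P = 89.23 − 66 = 23.23 N.
At the threshold f = μ_s N, so μ_s,min = 23.23/121.9 = 0.191.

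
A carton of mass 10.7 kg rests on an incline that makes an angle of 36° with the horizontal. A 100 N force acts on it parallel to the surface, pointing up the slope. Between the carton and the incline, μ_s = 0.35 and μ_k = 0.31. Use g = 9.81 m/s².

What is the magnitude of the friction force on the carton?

Perpendicular to the surface, N = m g cos θ = 10.7·9.81·cos 36° = 84.92 N.
For equilibrium along the incline the friction force must supply f = m g sin θ − P = 61.7 − 100 = -38.3 N (positive meaning up-slope).
Static friction can supply at most μ_s N = 29.72 N.
Since |-38.3| > 29.72 N, static friction cannot hold it; the carton slides up the incline and kinetic friction applies: f = μ_k N = 0.31 × 84.92 = 26.3 N.

f ≈ 26.3 N (down the incline)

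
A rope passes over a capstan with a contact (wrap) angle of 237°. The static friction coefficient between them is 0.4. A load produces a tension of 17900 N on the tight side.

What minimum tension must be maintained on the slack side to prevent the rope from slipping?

T_min ≈ 3420 N

Capstan equation at impending slip: T_tight/T_slack = e^{μβ}.
β = 237° = 4.136 rad; e^{μβ} = e^{0.4×4.136} = 5.231.
T_slack = T_tight / e^{μβ} = 17900 / 5.231 = 3420 N.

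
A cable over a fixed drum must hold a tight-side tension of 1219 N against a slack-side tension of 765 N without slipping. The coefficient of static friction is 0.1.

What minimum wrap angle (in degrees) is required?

T₂/T₁ = e^{μβ} → β = ln(T₂/T₁)/μ.
β = ln(1219/765)/0.1 = 0.4659/0.1 = 4.659 rad.
In degrees: β = 4.659 × 180/π = 267°.

β_min ≈ 267°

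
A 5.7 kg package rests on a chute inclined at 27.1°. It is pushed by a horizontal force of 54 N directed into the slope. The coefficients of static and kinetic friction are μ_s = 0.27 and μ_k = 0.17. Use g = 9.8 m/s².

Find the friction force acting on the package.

f ≈ 12.6 N (down the incline)

The horizontal push has a component P sin θ into the surface, so N = m g cos θ + P sin θ = 49.73 + 24.6 = 74.33 N.
Parallel to the incline: P cos θ − m g sin θ = 48.07 − 25.45 = 22.62 N; the friction needed to balance this is 22.62 N acting down the slope.
The limit of static friction is μ_s N = 20.07 N.
The required 22.62 N exceeds the static limit, so the package slides up-slope and f = μ_k N = 0.17×74.33 = 12.6 N.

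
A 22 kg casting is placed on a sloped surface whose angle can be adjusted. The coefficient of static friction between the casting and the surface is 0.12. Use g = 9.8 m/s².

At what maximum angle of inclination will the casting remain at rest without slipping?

At the slip threshold, m g sin θ = μ_s · m g cos θ, so tan θ = μ_s.
θ_max = arctan(0.12) = 6.84°.

θ_max ≈ 6.84°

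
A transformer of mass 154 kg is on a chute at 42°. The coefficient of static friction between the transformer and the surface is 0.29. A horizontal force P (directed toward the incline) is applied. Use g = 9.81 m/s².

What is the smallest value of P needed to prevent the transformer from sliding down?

The transformer tends to slide down (tan θ > μ_s), so at the point of impending slip friction acts up-slope at its limit: f = μ_s N.
Perpendicular to the incline: N = m g cos θ + P sin θ.
Along the incline: P cos θ + μ_s N = m g sin θ, i.e. P cos θ + μ_s (m g cos θ + P sin θ) = m g sin θ.
Solving, P (cos θ + μ_s sin θ) = m g (sin θ − μ_s cos θ), so P = 1510×0.4536/0.9372 = 731 N.

P_min ≈ 731 N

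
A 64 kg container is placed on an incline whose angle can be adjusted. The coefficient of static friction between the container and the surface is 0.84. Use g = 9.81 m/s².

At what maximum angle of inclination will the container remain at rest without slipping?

At the slip threshold, m g sin θ = μ_s · m g cos θ, so tan θ = μ_s.
θ_max = arctan(0.84) = 40°.

θ_max ≈ 40°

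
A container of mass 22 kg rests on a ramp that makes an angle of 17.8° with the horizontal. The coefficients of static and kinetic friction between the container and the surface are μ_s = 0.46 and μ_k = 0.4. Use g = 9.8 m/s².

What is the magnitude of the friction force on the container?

f ≈ 65.9 N (up the incline)

The normal reaction is N = m g cos θ = 205.3 N.
For equilibrium along the incline, friction must balance the weight component: f = m g sin θ = 65.91 N up the slope.
Static friction can supply at most μ_s N = 94.43 N.
Since |65.91| ≤ 94.43 N, static friction is sufficient; f equals the required value, not μ_s N.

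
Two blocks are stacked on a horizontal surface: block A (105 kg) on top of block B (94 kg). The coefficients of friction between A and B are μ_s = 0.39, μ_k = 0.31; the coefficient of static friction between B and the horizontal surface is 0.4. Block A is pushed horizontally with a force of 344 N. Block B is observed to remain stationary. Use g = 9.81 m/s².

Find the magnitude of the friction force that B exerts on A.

Between the blocks, N₁ = m_A g = 1030 N.
So the A–B interface can sustain at most μ_s N₁ = 401.7 N of static friction.
Since P = 344 N ≤ 401.7 N, A does not slip on B; friction on A equals P = 344 N.
B experiences an equal 344 N forward from A (third law). B is in equilibrium, so the floor supplies f₂ = 344 N of static friction (limit μ_s(m_A+m_B)g = 780.9 N, not exceeded).

f ≈ 344 N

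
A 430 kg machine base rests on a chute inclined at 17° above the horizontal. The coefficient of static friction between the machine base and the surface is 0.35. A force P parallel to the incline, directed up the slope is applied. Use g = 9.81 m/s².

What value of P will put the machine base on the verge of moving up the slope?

At impending motion up the slope, friction acts down-slope at its limit: f = μ_s N.
P is parallel to the surface, so N = m g cos θ = 4030 N.
Along the incline: P = m g sin θ + μ_s N = 1230 + 0.35×4030 = 2650 N.

P ≈ 2650 N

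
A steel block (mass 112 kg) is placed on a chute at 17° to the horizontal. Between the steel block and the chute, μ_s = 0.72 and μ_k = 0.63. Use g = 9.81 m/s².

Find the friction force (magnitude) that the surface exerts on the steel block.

Perpendicular to the surface, N = m g cos θ = 112·9.81·cos 17° = 1051 N.
Along the slope the weight component is m g sin θ = 321.2 N; friction must supply exactly this, acting up-slope.
Maximum static friction available: μ_s N = 0.72 × 1051 = 756.5 N.
Since |321.2| ≤ 756.5 N, static friction is sufficient; f equals the required value, not μ_s N.

f ≈ 321 N (up the incline)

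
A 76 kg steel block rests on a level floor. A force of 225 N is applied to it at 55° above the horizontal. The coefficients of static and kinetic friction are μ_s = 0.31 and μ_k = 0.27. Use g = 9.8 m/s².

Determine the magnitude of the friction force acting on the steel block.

f ≈ 129 N

Vertical equilibrium gives N = m g − P sin α = 560.5 N.
Horizontally, friction must balance P cos α = 129.1 N.
μ_s N = 0.31 × 560.5 = 173.8 N.
Since 129.1 N does not exceed the limit, the steel block stays at rest and f = 129 N.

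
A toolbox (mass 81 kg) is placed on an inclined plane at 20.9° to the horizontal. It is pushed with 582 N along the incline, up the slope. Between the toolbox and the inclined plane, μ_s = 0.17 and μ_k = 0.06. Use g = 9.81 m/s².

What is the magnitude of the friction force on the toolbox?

Perpendicular to the surface, N = m g cos θ = 81·9.81·cos 20.9° = 742.3 N.
The friction needed for equilibrium is m g sin θ − P = 283.5 − 582 = -298.5 N, measured positive up-slope.
The static-friction ceiling is μ_s N = 0.17 × 742.3 = 126.2 N.
|-298.5| exceeds 126.2 N, so the toolbox slips up-slope; friction is kinetic, f = μ_k N = 0.06×742.3 = 44.5 N.

f ≈ 44.5 N (down the incline)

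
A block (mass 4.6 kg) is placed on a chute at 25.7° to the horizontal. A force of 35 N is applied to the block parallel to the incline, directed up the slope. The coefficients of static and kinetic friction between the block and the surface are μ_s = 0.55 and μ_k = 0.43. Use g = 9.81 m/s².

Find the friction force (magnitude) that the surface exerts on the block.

f ≈ 15.4 N (down the incline)

Normal force: N = m g cos θ = 4.6 × 9.81 × cos 25.7° = 40.66 N.
The friction needed for equilibrium is m g sin θ − P = 19.57 − 35 = -15.43 N, measured positive up-slope.
The static-friction ceiling is μ_s N = 0.55 × 40.66 = 22.36 N.
Since |-15.43| ≤ 22.36 N, the block remains in static equilibrium and friction takes exactly the required value.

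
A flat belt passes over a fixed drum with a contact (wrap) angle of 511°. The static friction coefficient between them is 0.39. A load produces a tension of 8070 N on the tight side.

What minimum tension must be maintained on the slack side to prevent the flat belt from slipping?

Capstan equation at impending slip: T_tight/T_slack = e^{μβ}.
β = 511° = 8.919 rad; e^{μβ} = e^{0.39×8.919} = 32.4.
T_slack = T_tight / e^{μβ} = 8070 / 32.4 = 249 N.

T_min ≈ 249 N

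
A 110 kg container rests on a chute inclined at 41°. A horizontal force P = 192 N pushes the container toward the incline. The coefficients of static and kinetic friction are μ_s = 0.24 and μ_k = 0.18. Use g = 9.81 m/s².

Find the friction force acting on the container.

Resolve perpendicular to the incline: N = m g cos θ + P sin θ = 110×9.81×cos 41° + 192×sin 41° = 940.4 N.
Parallel to the incline: P cos θ − m g sin θ = 144.9 − 708 = -563 N; the friction needed to balance this is 563 N acting up the slope.
Maximum static friction: μ_s N = 0.24 × 940.4 = 225.7 N.
|f_req| = 563 > 225.7 N → the container slides down the incline; f = μ_k N = 0.18 × 940.4 = 169 N.

f ≈ 169 N (up the incline)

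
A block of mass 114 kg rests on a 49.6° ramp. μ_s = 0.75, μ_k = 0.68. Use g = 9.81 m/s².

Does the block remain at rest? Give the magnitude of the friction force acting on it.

N = m g cos θ = 725 N.
Down-slope weight component: m g sin θ = 852 N.
μ_s N = 544 N.
852 > 544 N, so it slides; kinetic friction f = μ_k N = 0.68×725 = 493 N.

f ≈ 493 N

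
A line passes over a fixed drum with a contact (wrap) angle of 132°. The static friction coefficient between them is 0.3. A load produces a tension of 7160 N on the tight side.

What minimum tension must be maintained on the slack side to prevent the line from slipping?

Capstan equation at impending slip: T_tight/T_slack = e^{μβ}.
β = 132° = 2.304 rad; e^{μβ} = e^{0.3×2.304} = 1.996.
T_slack = T_tight / e^{μβ} = 7160 / 1.996 = 3590 N.

T_min ≈ 3590 N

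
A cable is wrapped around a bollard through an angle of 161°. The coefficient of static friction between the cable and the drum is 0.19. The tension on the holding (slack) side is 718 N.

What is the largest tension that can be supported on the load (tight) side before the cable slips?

At impending slip the capstan equation gives T₂/T₁ = e^{μβ} with β in radians.
β = 161° × π/180 = 2.81 rad.
e^{μβ} = e^{0.19×2.81} = 1.706.
T₂ = T₁ · e^{μβ} = 718 × 1.706 = 1220 N.

T_max ≈ 1220 N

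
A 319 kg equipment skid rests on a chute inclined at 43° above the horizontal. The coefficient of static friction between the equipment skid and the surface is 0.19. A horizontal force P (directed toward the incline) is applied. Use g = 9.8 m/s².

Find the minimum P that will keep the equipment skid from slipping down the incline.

The equipment skid tends to slide down (tan θ > μ_s), so at the point of impending slip friction acts up-slope at its limit: f = μ_s N.
Perpendicular to the incline: N = m g cos θ + P sin θ.
Along the incline: P cos θ + μ_s N = m g sin θ, i.e. P cos θ + μ_s (m g cos θ + P sin θ) = m g sin θ.
Solving, P (cos θ + μ_s sin θ) = m g (sin θ − μ_s cos θ), so P = 3130×0.543/0.8609 = 1970 N.

P_min ≈ 1970 N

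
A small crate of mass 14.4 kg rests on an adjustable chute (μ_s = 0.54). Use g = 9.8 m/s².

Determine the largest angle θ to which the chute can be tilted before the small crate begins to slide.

θ_max ≈ 28.4°

At the slip threshold, m g sin θ = μ_s · m g cos θ, so tan θ = μ_s.
θ_max = arctan(0.54) = 28.4°.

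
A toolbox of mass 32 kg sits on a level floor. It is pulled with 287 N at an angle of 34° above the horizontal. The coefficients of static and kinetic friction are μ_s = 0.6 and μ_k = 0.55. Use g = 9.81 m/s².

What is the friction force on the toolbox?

f ≈ 84.4 N

The vertical component of P reduces the normal force: N = m g − P sin α = 313.9 − 160.5 = 153.4 N.
For equilibrium, f = P cos α = 287×cos 34° = 237.9 N.
The static-friction limit is μ_s N = 92.06 N.
237.9 > 92.06 N → the toolbox slides; f = μ_k N = 0.55×153.4 = 84.4 N.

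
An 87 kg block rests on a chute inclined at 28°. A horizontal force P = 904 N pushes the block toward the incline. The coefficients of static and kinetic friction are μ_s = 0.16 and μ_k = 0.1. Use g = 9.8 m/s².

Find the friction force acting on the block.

Resolve perpendicular to the incline: N = m g cos θ + P sin θ = 87×9.8×cos 28° + 904×sin 28° = 1177 N.
Along the incline, the net driving force (taking up-slope positive) is P cos θ − m g sin θ = 798.2 − 400.3 = 397.9 N, so equilibrium requires friction f = -397.9 N (down-slope).
Maximum static friction: μ_s N = 0.16 × 1177 = 188.4 N.
The required 397.9 N exceeds the static limit, so the block slides up-slope and f = μ_k N = 0.1×1177 = 118 N.

f ≈ 118 N (down the incline)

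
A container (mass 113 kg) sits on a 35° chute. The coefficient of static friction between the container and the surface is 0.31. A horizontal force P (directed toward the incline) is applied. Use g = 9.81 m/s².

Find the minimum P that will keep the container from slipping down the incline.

The container tends to slide down (tan θ > μ_s), so at the point of impending slip friction acts up-slope at its limit: f = μ_s N.
Perpendicular to the incline: N = m g cos θ + P sin θ.
Along the incline: P cos θ + μ_s N = m g sin θ, i.e. P cos θ + μ_s (m g cos θ + P sin θ) = m g sin θ.
Solving, P (cos θ + μ_s sin θ) = m g (sin θ − μ_s cos θ), so P = 1110×0.3196/0.997 = 355 N.

P_min ≈ 355 N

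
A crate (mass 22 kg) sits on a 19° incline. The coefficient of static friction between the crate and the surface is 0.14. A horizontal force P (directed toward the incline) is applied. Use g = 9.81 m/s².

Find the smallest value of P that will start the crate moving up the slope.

P ≈ 110 N

At impending motion up the slope, friction acts down-slope at its limit: f = μ_s N.
Perpendicular to the incline: N = m g cos θ + P sin θ.
Along the incline: P cos θ = m g sin θ + μ_s N = m g sin θ + μ_s (m g cos θ + P sin θ).
Solving, P (cos θ − μ_s sin θ) = m g (sin θ + μ_s cos θ), so P = 22×9.81×(sin 19° + 0.14 cos 19°)/(cos 19° − 0.14 sin 19°) = 216×0.4579/0.8999 = 110 N.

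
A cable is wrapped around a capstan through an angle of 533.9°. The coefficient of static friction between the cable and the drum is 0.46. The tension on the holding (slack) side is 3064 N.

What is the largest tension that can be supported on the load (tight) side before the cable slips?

T_max ≈ 223000 N

At impending slip the capstan equation gives T₂/T₁ = e^{μβ} with β in radians.
β = 533.9° × π/180 = 9.318 rad.
e^{μβ} = e^{0.46×9.318} = 72.71.
T₂ = T₁ · e^{μβ} = 3064 × 72.71 = 223000 N.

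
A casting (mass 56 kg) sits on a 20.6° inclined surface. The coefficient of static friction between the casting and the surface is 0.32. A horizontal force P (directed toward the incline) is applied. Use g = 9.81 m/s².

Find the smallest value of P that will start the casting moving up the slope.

P ≈ 435 N

At impending motion up the slope, friction acts down-slope at its limit: f = μ_s N.
Perpendicular to the incline: N = m g cos θ + P sin θ.
Along the incline: P cos θ = m g sin θ + μ_s N = m g sin θ + μ_s (m g cos θ + P sin θ).
Solving, P (cos θ − μ_s sin θ) = m g (sin θ + μ_s cos θ), so P = 56×9.81×(sin 20.6° + 0.32 cos 20.6°)/(cos 20.6° − 0.32 sin 20.6°) = 549×0.6514/0.8235 = 435 N.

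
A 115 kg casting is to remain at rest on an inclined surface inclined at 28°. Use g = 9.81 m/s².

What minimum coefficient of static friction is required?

μ_s,min ≈ 0.532

At the slip threshold m g sin θ = μ_s m g cos θ, so μ_s,min = tan θ.
μ_s,min = tan 28° = 0.532.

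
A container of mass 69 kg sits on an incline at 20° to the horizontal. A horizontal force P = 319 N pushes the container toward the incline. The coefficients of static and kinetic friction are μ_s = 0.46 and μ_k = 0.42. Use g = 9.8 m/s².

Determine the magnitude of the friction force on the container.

The horizontal push has a component P sin θ into the surface, so N = m g cos θ + P sin θ = 635.4 + 109.1 = 744.5 N.
Parallel to the incline: P cos θ − m g sin θ = 299.8 − 231.3 = 68.49 N; the friction needed to balance this is 68.49 N acting down the slope.
The limit of static friction is μ_s N = 342.5 N.
|f_req| = 68.49 ≤ 342.5 N → the container is in equilibrium; friction equals the required value.

f ≈ 68.5 N (down the incline)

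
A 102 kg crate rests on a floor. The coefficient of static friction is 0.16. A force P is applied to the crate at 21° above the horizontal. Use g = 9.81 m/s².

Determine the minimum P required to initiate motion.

N = m g − P sin α (the pull lifts the crate).
At impending slip, P cos α = μ_s N = μ_s (m g − P sin α).
Solving: P (cos α + μ_s sin α) = μ_s m g → P = 0.16×1000/(cos 21° + 0.16 sin 21°) = 160/0.9909 = 162 N.

P ≈ 162 N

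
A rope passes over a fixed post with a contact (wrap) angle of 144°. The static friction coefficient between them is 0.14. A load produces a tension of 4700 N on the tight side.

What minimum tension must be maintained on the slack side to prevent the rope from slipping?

Capstan equation at impending slip: T_tight/T_slack = e^{μβ}.
β = 144° = 2.513 rad; e^{μβ} = e^{0.14×2.513} = 1.422.
T_slack = T_tight / e^{μβ} = 4700 / 1.422 = 3310 N.

T_min ≈ 3310 N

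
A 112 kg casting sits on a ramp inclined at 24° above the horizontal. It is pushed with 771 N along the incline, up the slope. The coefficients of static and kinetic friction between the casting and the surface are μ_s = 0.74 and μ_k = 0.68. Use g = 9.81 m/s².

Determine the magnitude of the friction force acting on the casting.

Normal force: N = m g cos θ = 112 × 9.81 × cos 24° = 1004 N.
For equilibrium along the incline the friction force must supply f = m g sin θ − P = 446.9 − 771 = -324.1 N (positive meaning up-slope).
Maximum static friction available: μ_s N = 0.74 × 1004 = 742.8 N.
Since |-324.1| ≤ 742.8 N, no slip — friction simply equals what equilibrium demands.

f ≈ 324 N (down the incline)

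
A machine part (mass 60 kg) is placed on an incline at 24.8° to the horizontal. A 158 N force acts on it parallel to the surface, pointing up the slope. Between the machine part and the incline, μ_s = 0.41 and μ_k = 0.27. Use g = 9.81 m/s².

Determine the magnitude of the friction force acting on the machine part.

Normal force: N = m g cos θ = 60 × 9.81 × cos 24.8° = 534.3 N.
For equilibrium along the incline the friction force must supply f = m g sin θ − P = 246.9 − 158 = 88.89 N (positive meaning up-slope).
Static friction can supply at most μ_s N = 219.1 N.
Since |88.89| ≤ 219.1 N, the machine part remains in static equilibrium and friction takes exactly the required value.

f ≈ 88.9 N (up the incline)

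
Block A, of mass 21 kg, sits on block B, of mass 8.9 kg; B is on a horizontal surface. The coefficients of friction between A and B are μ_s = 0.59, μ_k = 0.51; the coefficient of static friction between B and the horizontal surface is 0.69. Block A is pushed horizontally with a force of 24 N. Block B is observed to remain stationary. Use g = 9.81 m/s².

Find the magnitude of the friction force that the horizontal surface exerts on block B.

f ≈ 24 N

The normal force B exerts on A is simply A's weight, N₁ = 206 N.
Maximum static friction on A from B: μ_s N₁ = 0.59×206 = 121.5 N.
Since P = 24 N ≤ 121.5 N, A does not slip on B; friction on A equals P = 24 N.
By Newton's third law B feels 24 N forward from A. With B stationary, the floor's static friction on B balances it: f₂ = 24 N (well within μ_s(m_A+m_B)g = 202.4 N).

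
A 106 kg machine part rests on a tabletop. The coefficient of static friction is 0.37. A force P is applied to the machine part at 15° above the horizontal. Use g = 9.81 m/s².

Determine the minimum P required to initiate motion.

N = m g − P sin α (the pull lifts the machine part).
At impending slip, P cos α = μ_s N = μ_s (m g − P sin α).
Solving: P (cos α + μ_s sin α) = μ_s m g → P = 0.37×1040/(cos 15° + 0.37 sin 15°) = 385/1.062 = 362 N.

P ≈ 362 N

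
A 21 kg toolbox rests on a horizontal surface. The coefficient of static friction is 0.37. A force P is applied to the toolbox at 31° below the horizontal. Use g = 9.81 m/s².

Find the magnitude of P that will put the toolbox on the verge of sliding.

P ≈ 114 N

N = m g + P sin α (the push presses the toolbox into the horizontal surface).
At impending slip, P cos α = μ_s N = μ_s (m g + P sin α).
Solving: P (cos α − μ_s sin α) = μ_s m g → P = 0.37×206/(cos 31° − 0.37 sin 31°) = 76.2/0.6666 = 114 N.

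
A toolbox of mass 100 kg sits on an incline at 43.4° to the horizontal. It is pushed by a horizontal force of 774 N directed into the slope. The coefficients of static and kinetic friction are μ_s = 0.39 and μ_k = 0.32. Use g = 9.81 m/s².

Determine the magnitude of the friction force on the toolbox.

The horizontal push has a component P sin θ into the surface, so N = m g cos θ + P sin θ = 712.8 + 531.8 = 1245 N.
Along the incline, the net driving force (taking up-slope positive) is P cos θ − m g sin θ = 562.4 − 674 = -111.7 N, so equilibrium requires friction f = 111.7 N (up-slope).
Maximum static friction: μ_s N = 0.39 × 1245 = 485.4 N.
|f_req| = 111.7 ≤ 485.4 N → the toolbox is in equilibrium; friction equals the required value.

f ≈ 112 N (up the incline)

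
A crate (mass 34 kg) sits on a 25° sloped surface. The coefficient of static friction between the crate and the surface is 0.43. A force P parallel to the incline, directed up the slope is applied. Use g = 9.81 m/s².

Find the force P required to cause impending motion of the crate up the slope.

P ≈ 271 N

At impending motion up the slope, friction acts down-slope at its limit: f = μ_s N.
P is parallel to the surface, so N = m g cos θ = 302 N.
Along the incline: P = m g sin θ + μ_s N = 141 + 0.43×302 = 271 N.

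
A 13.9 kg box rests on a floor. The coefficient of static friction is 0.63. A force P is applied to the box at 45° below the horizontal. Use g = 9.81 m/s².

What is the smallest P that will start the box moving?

P ≈ 328 N

N = m g + P sin α (the push presses the box into the floor).
At impending slip, P cos α = μ_s N = μ_s (m g + P sin α).
Solving: P (cos α − μ_s sin α) = μ_s m g → P = 0.63×136/(cos 45° − 0.63 sin 45°) = 85.9/0.2616 = 328 N.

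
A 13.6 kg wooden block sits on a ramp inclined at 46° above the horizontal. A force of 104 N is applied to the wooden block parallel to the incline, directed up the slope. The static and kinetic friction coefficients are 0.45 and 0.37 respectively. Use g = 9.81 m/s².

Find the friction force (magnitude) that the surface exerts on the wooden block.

The normal reaction is N = m g cos θ = 92.68 N.
Parallel to the incline, ΣF = 0 gives f = m g sin θ − P = 95.97 − 104 = -8.029 N (up-slope positive).
Static friction can supply at most μ_s N = 41.71 N.
Since |-8.029| ≤ 41.71 N, static friction is sufficient; f equals the required value, not μ_s N.

f ≈ 8.03 N (down the incline)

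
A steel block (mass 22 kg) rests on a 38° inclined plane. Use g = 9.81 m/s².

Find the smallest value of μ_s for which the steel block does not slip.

At the slip threshold m g sin θ = μ_s m g cos θ, so μ_s,min = tan θ.
μ_s,min = tan 38° = 0.781.

μ_s,min ≈ 0.781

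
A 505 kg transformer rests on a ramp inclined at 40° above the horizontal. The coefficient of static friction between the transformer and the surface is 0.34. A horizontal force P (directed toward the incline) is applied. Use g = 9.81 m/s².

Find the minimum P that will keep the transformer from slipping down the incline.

The transformer tends to slide down (tan θ > μ_s), so at the point of impending slip friction acts up-slope at its limit: f = μ_s N.
Perpendicular to the incline: N = m g cos θ + P sin θ.
Along the incline: P cos θ + μ_s N = m g sin θ, i.e. P cos θ + μ_s (m g cos θ + P sin θ) = m g sin θ.
Solving, P (cos θ + μ_s sin θ) = m g (sin θ − μ_s cos θ), so P = 4950×0.3823/0.9846 = 1920 N.

P_min ≈ 1920 N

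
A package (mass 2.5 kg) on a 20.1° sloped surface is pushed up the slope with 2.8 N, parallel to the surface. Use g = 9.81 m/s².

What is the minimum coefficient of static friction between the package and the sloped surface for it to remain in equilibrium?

μ_s,min ≈ 0.244

N = m g cos θ = 23.03 N.
Friction must make up the shortfall along the incline: f = m g sin θ − P = 8.428 − 2.8 = 5.628 N.
At the threshold f = μ_s N, so μ_s,min = 5.628/23.03 = 0.244.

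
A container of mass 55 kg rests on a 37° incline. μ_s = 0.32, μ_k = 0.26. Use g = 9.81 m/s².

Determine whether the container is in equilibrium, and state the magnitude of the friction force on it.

N = m g cos θ = 431 N.
Down-slope weight component: m g sin θ = 325 N.
μ_s N = 138 N.
325 > 138 N, so it slides; kinetic friction f = μ_k N = 0.26×431 = 112 N.

f ≈ 112 N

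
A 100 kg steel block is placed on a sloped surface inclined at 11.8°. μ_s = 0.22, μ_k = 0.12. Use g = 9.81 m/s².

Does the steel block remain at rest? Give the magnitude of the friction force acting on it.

N = m g cos θ = 960 N.
Down-slope weight component: m g sin θ = 201 N.
μ_s N = 211 N.
201 ≤ 211 N, so it stays put; friction = 201 N.

f ≈ 201 N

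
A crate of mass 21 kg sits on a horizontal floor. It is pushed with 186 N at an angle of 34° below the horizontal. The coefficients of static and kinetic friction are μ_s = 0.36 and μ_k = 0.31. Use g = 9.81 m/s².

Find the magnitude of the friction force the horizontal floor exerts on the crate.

f ≈ 96.1 N

Vertical equilibrium gives N = m g + P sin α = 310 N.
The horizontal driving force is P cos α = 154.2 N, so equilibrium needs friction f = 154.2 N.
The static-friction limit is μ_s N = 111.6 N.
154.2 > 111.6 N → the crate slides; f = μ_k N = 0.31×310 = 96.1 N.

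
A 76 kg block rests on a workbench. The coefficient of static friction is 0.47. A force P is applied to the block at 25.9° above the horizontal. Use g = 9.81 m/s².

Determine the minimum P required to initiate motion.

N = m g − P sin α (the pull lifts the block).
At impending slip, P cos α = μ_s N = μ_s (m g − P sin α).
Solving: P (cos α + μ_s sin α) = μ_s m g → P = 0.47×746/(cos 25.9° + 0.47 sin 25.9°) = 350/1.105 = 317 N.

P ≈ 317 N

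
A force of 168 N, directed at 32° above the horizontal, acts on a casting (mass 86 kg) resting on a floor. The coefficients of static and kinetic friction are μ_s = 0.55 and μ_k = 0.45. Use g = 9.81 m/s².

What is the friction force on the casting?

f ≈ 142 N

The vertical component of P reduces the normal force: N = m g − P sin α = 843.7 − 89.03 = 754.6 N.
The horizontal driving force is P cos α = 142.5 N, so equilibrium needs friction f = 142.5 N.
μ_s N = 0.55 × 754.6 = 415 N.
142.5 ≤ 415 N → static; friction equals the required 142 N.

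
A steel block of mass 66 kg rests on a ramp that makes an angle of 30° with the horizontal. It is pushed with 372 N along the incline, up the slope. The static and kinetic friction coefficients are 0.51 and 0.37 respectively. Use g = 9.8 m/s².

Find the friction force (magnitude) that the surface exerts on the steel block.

f ≈ 48.6 N (down the incline)

Normal force: N = m g cos θ = 66 × 9.8 × cos 30° = 560.1 N.
The friction needed for equilibrium is m g sin θ − P = 323.4 − 372 = -48.6 N, measured positive up-slope.
Maximum static friction available: μ_s N = 0.51 × 560.1 = 285.7 N.
Since |-48.6| ≤ 285.7 N, no slip — friction simply equals what equilibrium demands.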